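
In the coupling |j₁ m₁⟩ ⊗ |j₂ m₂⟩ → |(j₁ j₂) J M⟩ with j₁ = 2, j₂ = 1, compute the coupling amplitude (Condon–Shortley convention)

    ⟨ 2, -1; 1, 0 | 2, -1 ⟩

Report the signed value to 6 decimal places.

−√(1/6) ≈ -0.408248

√[5·1!3!1!/6! · 1!3!1!1!1!3!] = √(3/2)
  +(−1)^0/∏(0,1,3,1,0,0)! = 1/6  (running 1/6)
  +(−1)^1/∏(1,0,2,0,1,1)! = -1/2  (running -1/3)
⟨..|..⟩ = √(3/2)·(-1/3) = -0.408248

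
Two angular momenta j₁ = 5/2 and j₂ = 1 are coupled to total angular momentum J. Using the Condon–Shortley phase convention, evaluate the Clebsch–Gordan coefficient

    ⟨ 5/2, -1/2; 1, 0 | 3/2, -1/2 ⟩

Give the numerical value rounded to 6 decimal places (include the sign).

triangle: 2!*3!*0!/6! = 12/720
(j±m)!: 2!*3!*1!*1!*1!*2! = 24
prefactor² = (2J+1)*Δ*N² = 8/5
  k=1: −1/(1!*1!*2!*0!*1!*0!) = -1/2
Σ = -1/2  ⇒  CG² = 8/5*(-1/2)² = 2/5
CG = −√(2/5) = -0.632456

-0.632456  (= −√(2/5))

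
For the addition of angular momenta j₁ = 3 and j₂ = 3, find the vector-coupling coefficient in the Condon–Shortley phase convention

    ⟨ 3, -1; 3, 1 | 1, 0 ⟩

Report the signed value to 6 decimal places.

-0.188982

√[3·5!1!1!/8! · 2!4!4!2!1!1!] = √(144/7)
  +(−1)^3/∏(3,2,1,1,0,0)! = -1/12  (running -1/12)
  +(−1)^4/∏(4,1,0,0,1,1)! = 1/24  (running -1/24)
⟨..|..⟩ = √(144/7)·(-1/24) = -0.188982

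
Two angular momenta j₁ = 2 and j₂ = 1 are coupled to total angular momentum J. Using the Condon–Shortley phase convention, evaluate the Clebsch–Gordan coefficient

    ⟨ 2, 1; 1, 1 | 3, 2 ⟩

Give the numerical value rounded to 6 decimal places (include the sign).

+0.816497  (= +√(2/3))

triangle: 0!*4!*2!/7! = 48/5040
(j±m)!: 3!*1!*2!*0!*5!*1! = 1440
prefactor² = (2J+1)*Δ*N² = 96
  k=0: +1/(0!*0!*1!*2!*3!*0!) = 1/12
Σ = 1/12  ⇒  CG² = 96*1/12² = 2/3
CG = +√(2/3) = +0.816497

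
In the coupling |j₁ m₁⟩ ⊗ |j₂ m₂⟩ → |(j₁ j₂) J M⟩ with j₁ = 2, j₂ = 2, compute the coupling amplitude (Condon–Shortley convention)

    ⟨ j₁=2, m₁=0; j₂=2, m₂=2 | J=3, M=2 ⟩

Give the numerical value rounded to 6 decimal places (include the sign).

triangle: 1!·3!·3!/8! = 36/40320
(j±m)!: 2!·2!·4!·0!·5!·1! = 11520
prefactor² = (2J+1)·Δ·N² = 72
  k=1: −1/(1!·0!·1!·3!·2!·0!) = -1/12
Σ = -1/12  ⇒  CG² = 72·(-1/12)² = 1/2
CG = −√(1/2) = -0.707107

−√(1/2) ≈ -0.707107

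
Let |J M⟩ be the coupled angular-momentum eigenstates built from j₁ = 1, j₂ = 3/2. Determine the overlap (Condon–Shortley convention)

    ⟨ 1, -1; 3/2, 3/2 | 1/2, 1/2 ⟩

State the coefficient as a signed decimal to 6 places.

j₁+j₂−J=2  J+j₁−j₂=0  J−j₁+j₂=1  j₁+j₂+J+1=4
(j₁±m₁, j₂±m₂, J±M) = (0,2,3,0,1,0)
P² = 2
sum k=2..2:
  [2] +1/2 = 1/2
S = 1/2
C² = P²·S² = 1/2 ; C = +0.707107

+0.707107  (= +√(1/2))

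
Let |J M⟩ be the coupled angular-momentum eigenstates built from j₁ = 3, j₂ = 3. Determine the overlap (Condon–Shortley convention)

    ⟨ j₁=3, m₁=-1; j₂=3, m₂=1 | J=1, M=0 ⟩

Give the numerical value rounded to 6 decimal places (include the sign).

triangle: 5!·1!·1!/8! = 120/40320
(j±m)!: 2!·4!·4!·2!·1!·1! = 2304
prefactor² = (2J+1)·Δ·N² = 144/7
  k=3: −1/(3!·2!·1!·1!·0!·0!) = -1/12
  k=4: +1/(4!·1!·0!·0!·1!·1!) = 1/24
Σ = -1/24  ⇒  CG² = 144/7·(-1/24)² = 1/28
CG = −√(1/28) = -0.188982

-0.188982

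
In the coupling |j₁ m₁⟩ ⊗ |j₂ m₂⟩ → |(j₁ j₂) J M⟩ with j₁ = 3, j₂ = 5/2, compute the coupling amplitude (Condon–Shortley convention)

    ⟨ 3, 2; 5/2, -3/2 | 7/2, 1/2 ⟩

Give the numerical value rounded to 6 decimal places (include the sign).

triangle: 2!·4!·3!/10! = 288/3628800
(j±m)!: 5!·1!·1!·4!·4!·3! = 414720
prefactor² = (2J+1)·Δ·N² = 9216/35
  k=0: +1/(0!·2!·1!·1!·3!·2!) = 1/24
  k=1: −1/(1!·1!·0!·0!·4!·3!) = -1/144
Σ = 5/144  ⇒  CG² = 9216/35·5/144² = 20/63
CG = +√(20/63) = +0.563436

+0.563436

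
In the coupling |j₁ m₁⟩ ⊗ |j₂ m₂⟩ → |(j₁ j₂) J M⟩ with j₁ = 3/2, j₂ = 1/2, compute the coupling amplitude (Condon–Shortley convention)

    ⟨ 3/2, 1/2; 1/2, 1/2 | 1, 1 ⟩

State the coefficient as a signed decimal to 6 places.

j₁+j₂−J=1  J+j₁−j₂=2  J−j₁+j₂=0  j₁+j₂+J+1=4
(j₁±m₁, j₂±m₂, J±M) = (2,1,1,0,2,0)
P² = 1
sum k=1..1:
  [1] −1/2 = -1/2
S = -1/2
C² = P²·S² = 1/4 ; C = -0.500000

−√(1/4) ≈ -0.500000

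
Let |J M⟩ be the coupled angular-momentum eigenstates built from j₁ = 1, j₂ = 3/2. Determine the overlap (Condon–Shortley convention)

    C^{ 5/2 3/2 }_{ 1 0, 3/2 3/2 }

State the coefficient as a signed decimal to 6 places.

triangle: 0!×2!×3!/6! = 12/720
(j±m)!: 1!×1!×3!×0!×4!×1! = 144
prefactor² = (2J+1)×Δ×N² = 72/5
  k=0: +1/(0!×0!×1!×3!×1!×0!) = 1/6
Σ = 1/6  ⇒  CG² = 72/5×1/6² = 2/5
CG = +√(2/5) = +0.632456

+0.632456  (= +√(2/5))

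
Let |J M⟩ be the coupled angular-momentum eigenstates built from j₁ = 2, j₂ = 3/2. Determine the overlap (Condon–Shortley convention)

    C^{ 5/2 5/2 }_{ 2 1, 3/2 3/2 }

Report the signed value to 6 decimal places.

-0.654654

triangle: 1!×3!×2!/7! = 12/5040
(j±m)!: 3!×1!×3!×0!×5!×0! = 4320
prefactor² = (2J+1)×Δ×N² = 432/7
  k=1: −1/(1!×0!×0!×2!×3!×0!) = -1/12
Σ = -1/12  ⇒  CG² = 432/7×(-1/12)² = 3/7
CG = −√(3/7) = -0.654654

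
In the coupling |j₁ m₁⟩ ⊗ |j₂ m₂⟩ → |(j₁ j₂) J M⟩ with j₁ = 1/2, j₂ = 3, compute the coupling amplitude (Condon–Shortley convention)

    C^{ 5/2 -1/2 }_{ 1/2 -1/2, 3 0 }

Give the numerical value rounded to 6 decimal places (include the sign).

triangle: 1!×0!×5!/7! = 120/5040
(j±m)!: 0!×1!×3!×3!×2!×3! = 432
prefactor² = (2J+1)×Δ×N² = 432/7
  k=1: −1/(1!×0!×0!×2!×0!×3!) = -1/12
Σ = -1/12  ⇒  CG² = 432/7×(-1/12)² = 3/7
CG = −√(3/7) = -0.654654

−√(3/7) ≈ -0.654654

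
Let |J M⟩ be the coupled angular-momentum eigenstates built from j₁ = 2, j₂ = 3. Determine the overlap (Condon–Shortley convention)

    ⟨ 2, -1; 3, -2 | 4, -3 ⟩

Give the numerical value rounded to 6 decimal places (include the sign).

√[9·1!3!5!/10! · 1!3!1!5!1!7!] = √(6480)
  +(−1)^0/∏(0,1,3,1,0,4)! = 1/144  (running 1/144)
  +(−1)^1/∏(1,0,2,0,1,5)! = -1/240  (running 1/360)
⟨..|..⟩ = √(6480)·(1/360) = +0.223607

+√(1/20) ≈ +0.223607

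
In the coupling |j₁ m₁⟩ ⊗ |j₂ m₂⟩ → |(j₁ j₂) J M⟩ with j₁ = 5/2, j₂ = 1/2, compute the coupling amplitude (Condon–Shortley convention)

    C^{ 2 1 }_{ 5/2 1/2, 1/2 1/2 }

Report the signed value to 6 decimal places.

−√(1/3) = -0.577350

triangle: 1!·4!·0!/6! = 24/720
(j±m)!: 3!·2!·1!·0!·3!·1! = 72
prefactor² = (2J+1)·Δ·N² = 12
  k=1: −1/(1!·0!·1!·0!·3!·0!) = -1/6
Σ = -1/6  ⇒  CG² = 12·(-1/6)² = 1/3
CG = −√(1/3) = -0.577350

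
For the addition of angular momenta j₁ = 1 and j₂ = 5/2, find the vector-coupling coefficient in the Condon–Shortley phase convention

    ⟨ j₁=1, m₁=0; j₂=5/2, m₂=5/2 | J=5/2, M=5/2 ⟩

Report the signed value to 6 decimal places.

j₁+j₂−J=1  J+j₁−j₂=1  J−j₁+j₂=4  j₁+j₂+J+1=7
(j₁±m₁, j₂±m₂, J±M) = (1,1,5,0,5,0)
P² = 2880/7
sum k=1..1:
  [1] −1/24 = -1/24
S = -1/24
C² = P²·S² = 5/7 ; C = -0.845154

-0.845154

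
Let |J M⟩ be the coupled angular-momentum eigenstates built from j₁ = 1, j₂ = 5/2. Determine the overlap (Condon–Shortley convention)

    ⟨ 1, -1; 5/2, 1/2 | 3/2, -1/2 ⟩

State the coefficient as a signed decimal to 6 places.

√[4·2!0!3!/6! · 0!2!3!2!1!2!] = √(16/5)
  +(−1)^2/∏(2,0,0,1,0,2)! = 1/4  (running 1/4)
⟨..|..⟩ = √(16/5)·(1/4) = +0.447214

+√(1/5) ≈ +0.447214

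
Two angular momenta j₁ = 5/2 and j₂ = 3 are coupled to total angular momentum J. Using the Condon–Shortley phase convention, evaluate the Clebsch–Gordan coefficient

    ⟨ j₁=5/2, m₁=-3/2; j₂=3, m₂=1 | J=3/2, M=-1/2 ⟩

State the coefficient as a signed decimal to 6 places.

-0.483046  (= −√(7/30))

triangle: 4!*1!*2!/8! = 48/40320
(j±m)!: 1!*4!*4!*2!*1!*2! = 2304
prefactor² = (2J+1)*Δ*N² = 384/35
  k=3: −1/(3!*1!*1!*1!*0!*1!) = -1/6
  k=4: +1/(4!*0!*0!*0!*1!*2!) = 1/48
Σ = -7/48  ⇒  CG² = 384/35*(-7/48)² = 7/30
CG = −√(7/30) = -0.483046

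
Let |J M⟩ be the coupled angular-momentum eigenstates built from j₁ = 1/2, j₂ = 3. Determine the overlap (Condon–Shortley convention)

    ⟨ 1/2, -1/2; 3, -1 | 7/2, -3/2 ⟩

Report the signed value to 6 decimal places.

+√(5/7) ≈ +0.845154

√[8·0!1!6!/8! · 0!1!2!4!2!5!] = √(11520/7)
  +(−1)^0/∏(0,0,1,2,0,4)! = 1/48  (running 1/48)
⟨..|..⟩ = √(11520/7)·(1/48) = +0.845154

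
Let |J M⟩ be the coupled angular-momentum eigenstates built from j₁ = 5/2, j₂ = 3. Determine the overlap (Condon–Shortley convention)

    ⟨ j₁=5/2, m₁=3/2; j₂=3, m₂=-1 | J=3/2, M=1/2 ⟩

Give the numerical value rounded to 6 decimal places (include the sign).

-0.483046  (= −√(7/30))

j₁+j₂−J=4  J+j₁−j₂=1  J−j₁+j₂=2  j₁+j₂+J+1=8
(j₁±m₁, j₂±m₂, J±M) = (4,1,2,4,2,1)
P² = 384/35
sum k=0..1:
  [0] +1/48 = 1/48
  [1] −1/6 = -1/6
S = -7/48
C² = P²·S² = 7/30 ; C = -0.483046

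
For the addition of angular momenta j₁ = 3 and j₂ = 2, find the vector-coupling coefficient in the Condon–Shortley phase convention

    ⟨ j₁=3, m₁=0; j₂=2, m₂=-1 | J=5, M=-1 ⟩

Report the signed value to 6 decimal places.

√[11·0!6!4!/11! · 3!3!1!3!4!6!] = √(124416/7)
  +(−1)^0/∏(0,0,3,1,3,3)! = 1/216  (running 1/216)
⟨..|..⟩ = √(124416/7)·(1/216) = +0.617213

+√(8/21) = +0.617213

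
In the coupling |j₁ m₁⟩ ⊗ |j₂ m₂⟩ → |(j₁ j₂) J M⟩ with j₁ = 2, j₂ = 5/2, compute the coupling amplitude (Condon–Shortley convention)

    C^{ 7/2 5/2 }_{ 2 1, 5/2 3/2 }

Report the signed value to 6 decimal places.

-0.125988

j₁+j₂−J=1  J+j₁−j₂=3  J−j₁+j₂=4  j₁+j₂+J+1=9
(j₁±m₁, j₂±m₂, J±M) = (3,1,4,1,6,1)
P² = 2304/7
sum k=0..1:
  [0] +1/48 = 1/48
  [1] −1/36 = -1/36
S = -1/144
C² = P²·S² = 1/63 ; C = -0.125988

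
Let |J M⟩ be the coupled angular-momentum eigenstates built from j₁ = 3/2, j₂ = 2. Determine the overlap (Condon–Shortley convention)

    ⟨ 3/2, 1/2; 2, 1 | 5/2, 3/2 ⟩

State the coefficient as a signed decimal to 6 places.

-0.169031

j₁+j₂−J=1  J+j₁−j₂=2  J−j₁+j₂=3  j₁+j₂+J+1=7
(j₁±m₁, j₂±m₂, J±M) = (2,1,3,1,4,1)
P² = 144/35
sum k=0..1:
  [0] +1/6 = 1/6
  [1] −1/4 = -1/4
S = -1/12
C² = P²·S² = 1/35 ; C = -0.169031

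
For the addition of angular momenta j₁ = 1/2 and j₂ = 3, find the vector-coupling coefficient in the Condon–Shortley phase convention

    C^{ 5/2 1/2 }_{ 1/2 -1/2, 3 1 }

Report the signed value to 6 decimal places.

−√(4/7) = -0.755929

j₁+j₂−J=1  J+j₁−j₂=0  J−j₁+j₂=5  j₁+j₂+J+1=7
(j₁±m₁, j₂±m₂, J±M) = (0,1,4,2,3,2)
P² = 576/7
sum k=1..1:
  [1] −1/12 = -1/12
S = -1/12
C² = P²·S² = 4/7 ; C = -0.755929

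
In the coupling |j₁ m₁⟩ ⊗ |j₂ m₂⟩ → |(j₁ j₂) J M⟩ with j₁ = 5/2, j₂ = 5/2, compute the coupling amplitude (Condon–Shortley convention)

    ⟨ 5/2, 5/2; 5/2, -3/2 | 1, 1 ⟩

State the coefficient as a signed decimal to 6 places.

+√(1/7) = +0.377964

j₁+j₂−J=4  J+j₁−j₂=1  J−j₁+j₂=1  j₁+j₂+J+1=7
(j₁±m₁, j₂±m₂, J±M) = (5,0,1,4,2,0)
P² = 576/7
sum k=0..0:
  [0] +1/24 = 1/24
S = 1/24
C² = P²·S² = 1/7 ; C = +0.377964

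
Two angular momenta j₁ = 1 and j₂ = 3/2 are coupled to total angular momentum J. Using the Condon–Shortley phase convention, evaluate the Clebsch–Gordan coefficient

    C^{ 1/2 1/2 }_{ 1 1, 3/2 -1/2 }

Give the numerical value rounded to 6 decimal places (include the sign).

j₁+j₂−J=2  J+j₁−j₂=0  J−j₁+j₂=1  j₁+j₂+J+1=4
(j₁±m₁, j₂±m₂, J±M) = (2,0,1,2,1,0)
P² = 2/3
sum k=0..0:
  [0] +1/2 = 1/2
S = 1/2
C² = P²·S² = 1/6 ; C = +0.408248

+0.408248  (= +√(1/6))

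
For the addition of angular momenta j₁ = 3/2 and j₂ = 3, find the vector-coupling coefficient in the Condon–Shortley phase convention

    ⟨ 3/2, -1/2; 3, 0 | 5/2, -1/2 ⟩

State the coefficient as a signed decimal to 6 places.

−√(6/35) = -0.414039

triangle: 2!*1!*4!/8! = 48/40320
(j±m)!: 1!*2!*3!*3!*2!*3! = 864
prefactor² = (2J+1)*Δ*N² = 216/35
  k=1: −1/(1!*1!*1!*2!*0!*2!) = -1/4
  k=2: +1/(2!*0!*0!*1!*1!*3!) = 1/12
Σ = -1/6  ⇒  CG² = 216/35*(-1/6)² = 6/35
CG = −√(6/35) = -0.414039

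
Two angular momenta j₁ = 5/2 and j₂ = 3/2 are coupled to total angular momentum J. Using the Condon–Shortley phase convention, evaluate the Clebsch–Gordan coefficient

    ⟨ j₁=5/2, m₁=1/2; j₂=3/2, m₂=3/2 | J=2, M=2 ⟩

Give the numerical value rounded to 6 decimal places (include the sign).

+0.377964  (= +√(1/7))

√[5·2!3!1!/7! · 3!2!3!0!4!0!] = √(144/7)
  +(−1)^2/∏(2,0,0,1,3,0)! = 1/12  (running 1/12)
⟨..|..⟩ = √(144/7)·(1/12) = +0.377964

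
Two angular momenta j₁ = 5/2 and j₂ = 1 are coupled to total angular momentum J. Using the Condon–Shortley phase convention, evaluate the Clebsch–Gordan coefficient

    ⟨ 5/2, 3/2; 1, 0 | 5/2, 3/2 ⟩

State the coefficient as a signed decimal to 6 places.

triangle: 1!*4!*1!/7! = 24/5040
(j±m)!: 4!*1!*1!*1!*4!*1! = 576
prefactor² = (2J+1)*Δ*N² = 576/35
  k=0: +1/(0!*1!*1!*1!*3!*0!) = 1/6
  k=1: −1/(1!*0!*0!*0!*4!*1!) = -1/24
Σ = 1/8  ⇒  CG² = 576/35*1/8² = 9/35
CG = +√(9/35) = +0.507093

+0.507093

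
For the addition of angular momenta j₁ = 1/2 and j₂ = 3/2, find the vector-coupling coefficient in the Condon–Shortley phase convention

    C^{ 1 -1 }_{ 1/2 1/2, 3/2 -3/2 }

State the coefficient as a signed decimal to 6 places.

j₁+j₂−J=1  J+j₁−j₂=0  J−j₁+j₂=2  j₁+j₂+J+1=4
(j₁±m₁, j₂±m₂, J±M) = (1,0,0,3,0,2)
P² = 3
sum k=0..0:
  [0] +1/2 = 1/2
S = 1/2
C² = P²·S² = 3/4 ; C = +0.866025

+0.866025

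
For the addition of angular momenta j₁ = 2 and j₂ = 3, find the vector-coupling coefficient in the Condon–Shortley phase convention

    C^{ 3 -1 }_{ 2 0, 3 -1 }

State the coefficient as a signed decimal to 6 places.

j₁+j₂−J=2  J+j₁−j₂=2  J−j₁+j₂=4  j₁+j₂+J+1=9
(j₁±m₁, j₂±m₂, J±M) = (2,2,2,4,2,4)
P² = 256/15
sum k=0..2:
  [0] +1/16 = 1/16
  [1] −1/6 = -1/6
  [2] +1/96 = 1/96
S = -3/32
C² = P²·S² = 3/20 ; C = -0.387298

-0.387298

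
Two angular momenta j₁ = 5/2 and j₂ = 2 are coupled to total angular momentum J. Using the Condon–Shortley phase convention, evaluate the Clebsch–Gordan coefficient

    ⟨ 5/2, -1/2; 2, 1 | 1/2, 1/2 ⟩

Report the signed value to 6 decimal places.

triangle: 4!*1!*0!/6! = 24/720
(j±m)!: 2!*3!*3!*1!*1!*0! = 72
prefactor² = (2J+1)*Δ*N² = 24/5
  k=3: −1/(3!*1!*0!*0!*1!*0!) = -1/6
Σ = -1/6  ⇒  CG² = 24/5*(-1/6)² = 2/15
CG = −√(2/15) = -0.365148

-0.365148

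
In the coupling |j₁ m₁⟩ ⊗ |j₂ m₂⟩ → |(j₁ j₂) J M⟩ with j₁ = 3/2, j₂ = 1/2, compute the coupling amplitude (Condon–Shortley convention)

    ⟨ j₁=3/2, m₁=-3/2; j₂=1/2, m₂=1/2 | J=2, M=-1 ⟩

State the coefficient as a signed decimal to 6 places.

j₁+j₂−J=0  J+j₁−j₂=3  J−j₁+j₂=1  j₁+j₂+J+1=5
(j₁±m₁, j₂±m₂, J±M) = (0,3,1,0,1,3)
P² = 9
sum k=0..0:
  [0] +1/6 = 1/6
S = 1/6
C² = P²·S² = 1/4 ; C = +0.500000

+0.500000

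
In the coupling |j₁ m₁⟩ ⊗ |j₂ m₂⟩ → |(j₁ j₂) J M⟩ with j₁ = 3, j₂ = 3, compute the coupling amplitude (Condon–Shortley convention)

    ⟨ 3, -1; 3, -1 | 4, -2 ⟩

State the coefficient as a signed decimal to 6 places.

j₁+j₂−J=2  J+j₁−j₂=4  J−j₁+j₂=4  j₁+j₂+J+1=11
(j₁±m₁, j₂±m₂, J±M) = (2,4,2,4,2,6)
P² = 331776/385
sum k=0..2:
  [0] +1/192 = 1/192
  [1] −1/36 = -1/36
  [2] +1/192 = 1/192
S = -5/288
C² = P²·S² = 20/77 ; C = -0.509647

−√(20/77) = -0.509647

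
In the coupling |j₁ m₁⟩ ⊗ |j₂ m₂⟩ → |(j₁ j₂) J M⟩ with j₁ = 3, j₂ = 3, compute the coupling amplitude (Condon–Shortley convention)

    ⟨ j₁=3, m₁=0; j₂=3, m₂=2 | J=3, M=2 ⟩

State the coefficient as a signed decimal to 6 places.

+√(1/6) = +0.408248

√[7·3!3!3!/10! · 3!3!5!1!5!1!] = √(216)
  +(−1)^2/∏(2,1,1,3,2,0)! = 1/24  (running 1/24)
  +(−1)^3/∏(3,0,0,2,3,1)! = -1/72  (running 1/36)
⟨..|..⟩ = √(216)·(1/36) = +0.408248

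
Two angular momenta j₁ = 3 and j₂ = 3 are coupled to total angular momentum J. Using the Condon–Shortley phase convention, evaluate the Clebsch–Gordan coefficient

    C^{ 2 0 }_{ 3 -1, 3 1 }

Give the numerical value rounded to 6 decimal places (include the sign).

√[5·4!2!2!/9! · 2!4!4!2!2!2!] = √(256/21)
  +(−1)^2/∏(2,2,2,2,0,0)! = 1/16  (running 1/16)
  +(−1)^3/∏(3,1,1,1,1,1)! = -1/6  (running -5/48)
  +(−1)^4/∏(4,0,0,0,2,2)! = 1/96  (running -3/32)
⟨..|..⟩ = √(256/21)·(-3/32) = -0.327327

−√(3/28) ≈ -0.327327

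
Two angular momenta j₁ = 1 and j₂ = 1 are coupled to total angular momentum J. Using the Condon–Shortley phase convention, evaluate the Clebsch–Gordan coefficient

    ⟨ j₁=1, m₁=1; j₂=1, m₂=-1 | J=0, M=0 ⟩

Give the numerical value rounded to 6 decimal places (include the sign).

+0.577350

triangle: 2!×0!×0!/3! = 2/6
(j±m)!: 2!×0!×0!×2!×0!×0! = 4
prefactor² = (2J+1)×Δ×N² = 4/3
  k=0: +1/(0!×2!×0!×0!×0!×0!) = 1/2
Σ = 1/2  ⇒  CG² = 4/3×1/2² = 1/3
CG = +√(1/3) = +0.577350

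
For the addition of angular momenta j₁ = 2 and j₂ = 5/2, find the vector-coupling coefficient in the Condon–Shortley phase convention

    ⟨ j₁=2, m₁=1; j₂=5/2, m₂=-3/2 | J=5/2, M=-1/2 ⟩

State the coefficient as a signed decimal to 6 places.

+0.414039

triangle: 2!×2!×3!/8! = 24/40320
(j±m)!: 3!×1!×1!×4!×2!×3! = 1728
prefactor² = (2J+1)×Δ×N² = 216/35
  k=0: +1/(0!×2!×1!×1!×1!×2!) = 1/4
  k=1: −1/(1!×1!×0!×0!×2!×3!) = -1/12
Σ = 1/6  ⇒  CG² = 216/35×1/6² = 6/35
CG = +√(6/35) = +0.414039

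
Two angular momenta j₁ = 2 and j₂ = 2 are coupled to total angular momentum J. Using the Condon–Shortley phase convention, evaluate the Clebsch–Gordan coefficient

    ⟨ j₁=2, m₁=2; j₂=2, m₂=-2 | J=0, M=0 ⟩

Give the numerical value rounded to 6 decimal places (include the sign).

+√(1/5) = +0.447214

j₁+j₂−J=4  J+j₁−j₂=0  J−j₁+j₂=0  j₁+j₂+J+1=5
(j₁±m₁, j₂±m₂, J±M) = (4,0,0,4,0,0)
P² = 576/5
sum k=0..0:
  [0] +1/24 = 1/24
S = 1/24
C² = P²·S² = 1/5 ; C = +0.447214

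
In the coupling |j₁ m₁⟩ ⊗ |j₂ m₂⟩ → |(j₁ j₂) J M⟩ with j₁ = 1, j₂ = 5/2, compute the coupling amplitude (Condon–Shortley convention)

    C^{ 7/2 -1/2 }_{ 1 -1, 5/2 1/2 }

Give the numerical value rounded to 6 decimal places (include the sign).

+√(2/7) ≈ +0.534522

triangle: 0!*2!*5!/8! = 240/40320
(j±m)!: 0!*2!*3!*2!*3!*4! = 3456
prefactor² = (2J+1)*Δ*N² = 1152/7
  k=0: +1/(0!*0!*2!*3!*0!*2!) = 1/24
Σ = 1/24  ⇒  CG² = 1152/7*1/24² = 2/7
CG = +√(2/7) = +0.534522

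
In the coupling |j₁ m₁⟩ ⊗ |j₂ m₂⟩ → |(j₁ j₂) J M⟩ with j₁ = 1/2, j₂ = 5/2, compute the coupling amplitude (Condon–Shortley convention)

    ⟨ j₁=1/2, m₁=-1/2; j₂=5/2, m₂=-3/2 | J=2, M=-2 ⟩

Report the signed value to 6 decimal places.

-0.408248  (= −√(1/6))

triangle: 1!·0!·4!/6! = 24/720
(j±m)!: 0!·1!·1!·4!·0!·4! = 576
prefactor² = (2J+1)·Δ·N² = 96
  k=1: −1/(1!·0!·0!·0!·0!·4!) = -1/24
Σ = -1/24  ⇒  CG² = 96·(-1/24)² = 1/6
CG = −√(1/6) = -0.408248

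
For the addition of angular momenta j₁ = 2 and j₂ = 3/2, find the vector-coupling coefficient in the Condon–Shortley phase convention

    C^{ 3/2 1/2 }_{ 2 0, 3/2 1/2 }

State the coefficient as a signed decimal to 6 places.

−√(1/5) ≈ -0.447214

j₁+j₂−J=2  J+j₁−j₂=2  J−j₁+j₂=1  j₁+j₂+J+1=6
(j₁±m₁, j₂±m₂, J±M) = (2,2,2,1,2,1)
P² = 16/45
sum k=1..2:
  [1] −1/1 = -1
  [2] +1/4 = 1/4
S = -3/4
C² = P²·S² = 1/5 ; C = -0.447214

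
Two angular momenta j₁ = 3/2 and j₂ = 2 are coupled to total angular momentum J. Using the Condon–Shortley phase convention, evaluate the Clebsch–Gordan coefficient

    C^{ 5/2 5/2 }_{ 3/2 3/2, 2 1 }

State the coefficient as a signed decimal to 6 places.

√[6·1!2!3!/7! · 3!0!3!1!5!0!] = √(432/7)
  +(−1)^0/∏(0,1,0,3,2,0)! = 1/12  (running 1/12)
⟨..|..⟩ = √(432/7)·(1/12) = +0.654654

+0.654654  (= +√(3/7))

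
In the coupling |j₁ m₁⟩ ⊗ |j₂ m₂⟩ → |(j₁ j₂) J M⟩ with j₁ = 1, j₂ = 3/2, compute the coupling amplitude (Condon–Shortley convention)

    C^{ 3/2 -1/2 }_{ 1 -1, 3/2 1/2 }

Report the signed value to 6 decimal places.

j₁+j₂−J=1  J+j₁−j₂=1  J−j₁+j₂=2  j₁+j₂+J+1=5
(j₁±m₁, j₂±m₂, J±M) = (0,2,2,1,1,2)
P² = 8/15
sum k=1..1:
  [1] −1/1 = -1
S = -1
C² = P²·S² = 8/15 ; C = -0.730297

-0.730297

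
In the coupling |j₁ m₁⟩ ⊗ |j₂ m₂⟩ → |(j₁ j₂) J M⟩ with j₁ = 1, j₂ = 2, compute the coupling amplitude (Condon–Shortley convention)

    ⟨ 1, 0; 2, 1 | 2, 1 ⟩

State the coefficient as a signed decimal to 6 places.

-0.408248

triangle: 1!·1!·3!/6! = 6/720
(j±m)!: 1!·1!·3!·1!·3!·1! = 36
prefactor² = (2J+1)·Δ·N² = 3/2
  k=0: +1/(0!·1!·1!·3!·0!·0!) = 1/6
  k=1: −1/(1!·0!·0!·2!·1!·1!) = -1/2
Σ = -1/3  ⇒  CG² = 3/2·(-1/3)² = 1/6
CG = −√(1/6) = -0.408248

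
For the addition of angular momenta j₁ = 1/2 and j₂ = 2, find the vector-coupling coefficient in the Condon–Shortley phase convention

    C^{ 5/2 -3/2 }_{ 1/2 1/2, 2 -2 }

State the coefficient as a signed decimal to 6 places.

+√(1/5) ≈ +0.447214

triangle: 0!·1!·4!/6! = 24/720
(j±m)!: 1!·0!·0!·4!·1!·4! = 576
prefactor² = (2J+1)·Δ·N² = 576/5
  k=0: +1/(0!·0!·0!·0!·1!·4!) = 1/24
Σ = 1/24  ⇒  CG² = 576/5·1/24² = 1/5
CG = +√(1/5) = +0.447214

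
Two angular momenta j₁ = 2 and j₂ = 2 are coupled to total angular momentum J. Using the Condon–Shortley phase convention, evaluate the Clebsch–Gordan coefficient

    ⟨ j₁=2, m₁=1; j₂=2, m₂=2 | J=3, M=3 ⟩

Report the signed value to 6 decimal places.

−√(1/2) ≈ -0.707107

√[7·1!3!3!/8! · 3!1!4!0!6!0!] = √(648)
  +(−1)^1/∏(1,0,0,3,3,0)! = -1/36  (running -1/36)
⟨..|..⟩ = √(648)·(-1/36) = -0.707107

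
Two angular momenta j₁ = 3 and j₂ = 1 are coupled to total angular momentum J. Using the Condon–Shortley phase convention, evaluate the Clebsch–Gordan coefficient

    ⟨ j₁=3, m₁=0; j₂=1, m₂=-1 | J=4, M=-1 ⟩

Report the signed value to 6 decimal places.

+0.597614

j₁+j₂−J=0  J+j₁−j₂=6  J−j₁+j₂=2  j₁+j₂+J+1=9
(j₁±m₁, j₂±m₂, J±M) = (3,3,0,2,3,5)
P² = 12960/7
sum k=0..0:
  [0] +1/72 = 1/72
S = 1/72
C² = P²·S² = 5/14 ; C = +0.597614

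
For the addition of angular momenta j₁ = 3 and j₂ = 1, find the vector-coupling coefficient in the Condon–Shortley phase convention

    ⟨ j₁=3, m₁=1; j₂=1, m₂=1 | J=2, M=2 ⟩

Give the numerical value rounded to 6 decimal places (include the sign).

+√(1/21) ≈ +0.218218

√[5·2!4!0!/7! · 4!2!2!0!4!0!] = √(768/7)
  +(−1)^2/∏(2,0,0,0,4,0)! = 1/48  (running 1/48)
⟨..|..⟩ = √(768/7)·(1/48) = +0.218218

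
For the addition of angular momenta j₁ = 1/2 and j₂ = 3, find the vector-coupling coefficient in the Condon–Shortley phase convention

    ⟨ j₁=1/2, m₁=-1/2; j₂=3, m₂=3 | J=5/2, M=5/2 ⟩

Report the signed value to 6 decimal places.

-0.925820

√[6·1!0!5!/7! · 0!1!6!0!5!0!] = √(86400/7)
  +(−1)^1/∏(1,0,0,5,0,0)! = -1/120  (running -1/120)
⟨..|..⟩ = √(86400/7)·(-1/120) = -0.925820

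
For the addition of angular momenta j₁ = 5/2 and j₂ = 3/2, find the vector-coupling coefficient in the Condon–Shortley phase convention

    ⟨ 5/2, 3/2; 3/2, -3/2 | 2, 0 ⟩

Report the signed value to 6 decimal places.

+0.654654

triangle: 2!×3!×1!/7! = 12/5040
(j±m)!: 4!×1!×0!×3!×2!×2! = 576
prefactor² = (2J+1)×Δ×N² = 48/7
  k=0: +1/(0!×2!×1!×0!×2!×1!) = 1/4
Σ = 1/4  ⇒  CG² = 48/7×1/4² = 3/7
CG = +√(3/7) = +0.654654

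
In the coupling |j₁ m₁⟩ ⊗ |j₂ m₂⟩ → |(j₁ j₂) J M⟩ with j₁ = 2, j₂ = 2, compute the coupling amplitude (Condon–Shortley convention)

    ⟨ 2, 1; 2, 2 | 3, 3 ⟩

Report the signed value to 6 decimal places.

triangle: 1!×3!×3!/8! = 36/40320
(j±m)!: 3!×1!×4!×0!×6!×0! = 103680
prefactor² = (2J+1)×Δ×N² = 648
  k=1: −1/(1!×0!×0!×3!×3!×0!) = -1/36
Σ = -1/36  ⇒  CG² = 648×(-1/36)² = 1/2
CG = −√(1/2) = -0.707107

-0.707107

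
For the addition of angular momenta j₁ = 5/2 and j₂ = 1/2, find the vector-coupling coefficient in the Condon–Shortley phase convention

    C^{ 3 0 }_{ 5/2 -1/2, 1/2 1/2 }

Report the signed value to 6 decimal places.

+0.707107  (= +√(1/2))

√[7·0!5!1!/7! · 2!3!1!0!3!3!] = √(72)
  +(−1)^0/∏(0,0,3,1,2,0)! = 1/12  (running 1/12)
⟨..|..⟩ = √(72)·(1/12) = +0.707107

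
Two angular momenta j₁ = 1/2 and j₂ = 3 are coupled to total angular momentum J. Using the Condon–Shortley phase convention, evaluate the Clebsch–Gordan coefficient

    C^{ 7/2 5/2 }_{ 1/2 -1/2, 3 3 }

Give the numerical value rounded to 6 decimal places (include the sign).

triangle: 0!*1!*6!/8! = 720/40320
(j±m)!: 0!*1!*6!*0!*6!*1! = 518400
prefactor² = (2J+1)*Δ*N² = 518400/7
  k=0: +1/(0!*0!*1!*6!*0!*0!) = 1/720
Σ = 1/720  ⇒  CG² = 518400/7*1/720² = 1/7
CG = +√(1/7) = +0.377964

+√(1/7) ≈ +0.377964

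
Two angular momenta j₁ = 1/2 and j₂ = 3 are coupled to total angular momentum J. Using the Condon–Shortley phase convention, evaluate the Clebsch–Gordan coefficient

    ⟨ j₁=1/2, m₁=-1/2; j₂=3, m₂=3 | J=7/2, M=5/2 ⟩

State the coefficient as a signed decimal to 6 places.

+0.377964  (= +√(1/7))

triangle: 0!×1!×6!/8! = 720/40320
(j±m)!: 0!×1!×6!×0!×6!×1! = 518400
prefactor² = (2J+1)×Δ×N² = 518400/7
  k=0: +1/(0!×0!×1!×6!×0!×0!) = 1/720
Σ = 1/720  ⇒  CG² = 518400/7×1/720² = 1/7
CG = +√(1/7) = +0.377964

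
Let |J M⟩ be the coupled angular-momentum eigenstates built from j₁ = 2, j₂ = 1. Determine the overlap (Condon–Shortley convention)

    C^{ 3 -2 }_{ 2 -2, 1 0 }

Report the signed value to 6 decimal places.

+√(1/3) ≈ +0.577350

√[7·0!4!2!/7! · 0!4!1!1!1!5!] = √(192)
  +(−1)^0/∏(0,0,4,1,0,1)! = 1/24  (running 1/24)
⟨..|..⟩ = √(192)·(1/24) = +0.577350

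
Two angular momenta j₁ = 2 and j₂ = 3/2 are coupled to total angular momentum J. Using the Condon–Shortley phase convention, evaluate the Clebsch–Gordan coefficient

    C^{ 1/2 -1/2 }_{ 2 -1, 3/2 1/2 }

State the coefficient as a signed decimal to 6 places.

√[2·3!1!0!/5! · 1!3!2!1!0!1!] = √(6/5)
  +(−1)^2/∏(2,1,1,0,0,0)! = 1/2  (running 1/2)
⟨..|..⟩ = √(6/5)·(1/2) = +0.547723

+√(3/10) ≈ +0.547723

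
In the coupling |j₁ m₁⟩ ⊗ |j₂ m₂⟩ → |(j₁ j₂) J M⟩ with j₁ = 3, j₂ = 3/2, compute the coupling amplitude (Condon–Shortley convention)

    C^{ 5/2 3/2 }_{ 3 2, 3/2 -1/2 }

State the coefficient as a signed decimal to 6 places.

j₁+j₂−J=2  J+j₁−j₂=4  J−j₁+j₂=1  j₁+j₂+J+1=8
(j₁±m₁, j₂±m₂, J±M) = (5,1,1,2,4,1)
P² = 288/7
sum k=0..1:
  [0] +1/12 = 1/12
  [1] −1/24 = -1/24
S = 1/24
C² = P²·S² = 1/14 ; C = +0.267261

+0.267261  (= +√(1/14))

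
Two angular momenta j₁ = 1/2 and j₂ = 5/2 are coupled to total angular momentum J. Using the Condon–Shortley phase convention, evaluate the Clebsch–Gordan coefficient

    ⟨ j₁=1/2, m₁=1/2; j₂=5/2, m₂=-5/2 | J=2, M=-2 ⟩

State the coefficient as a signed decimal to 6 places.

j₁+j₂−J=1  J+j₁−j₂=0  J−j₁+j₂=4  j₁+j₂+J+1=6
(j₁±m₁, j₂±m₂, J±M) = (1,0,0,5,0,4)
P² = 480
sum k=0..0:
  [0] +1/24 = 1/24
S = 1/24
C² = P²·S² = 5/6 ; C = +0.912871

+√(5/6) ≈ +0.912871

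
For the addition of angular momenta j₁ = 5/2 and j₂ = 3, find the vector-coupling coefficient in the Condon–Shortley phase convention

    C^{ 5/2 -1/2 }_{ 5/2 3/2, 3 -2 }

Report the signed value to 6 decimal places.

+√(1/14) ≈ +0.267261

j₁+j₂−J=3  J+j₁−j₂=2  J−j₁+j₂=3  j₁+j₂+J+1=9
(j₁±m₁, j₂±m₂, J±M) = (4,1,1,5,2,3)
P² = 288/7
sum k=0..1:
  [0] +1/12 = 1/12
  [1] −1/24 = -1/24
S = 1/24
C² = P²·S² = 1/14 ; C = +0.267261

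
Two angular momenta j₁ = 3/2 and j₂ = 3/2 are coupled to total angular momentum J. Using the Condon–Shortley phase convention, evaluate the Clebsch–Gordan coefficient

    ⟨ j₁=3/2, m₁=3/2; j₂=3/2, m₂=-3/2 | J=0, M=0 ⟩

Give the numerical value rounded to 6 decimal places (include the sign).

√[1·3!0!0!/4! · 3!0!0!3!0!0!] = √(9)
  +(−1)^0/∏(0,3,0,0,0,0)! = 1/6  (running 1/6)
⟨..|..⟩ = √(9)·(1/6) = +0.500000

+0.500000  (= +√(1/4))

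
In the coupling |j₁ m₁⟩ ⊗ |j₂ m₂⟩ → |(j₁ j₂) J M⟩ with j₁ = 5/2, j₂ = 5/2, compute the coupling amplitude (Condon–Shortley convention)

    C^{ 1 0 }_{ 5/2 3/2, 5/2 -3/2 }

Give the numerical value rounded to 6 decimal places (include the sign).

√[3·4!1!1!/7! · 4!1!1!4!1!1!] = √(288/35)
  +(−1)^0/∏(0,4,1,1,0,0)! = 1/24  (running 1/24)
  +(−1)^1/∏(1,3,0,0,1,1)! = -1/6  (running -1/8)
⟨..|..⟩ = √(288/35)·(-1/8) = -0.358569

-0.358569  (= −√(9/70))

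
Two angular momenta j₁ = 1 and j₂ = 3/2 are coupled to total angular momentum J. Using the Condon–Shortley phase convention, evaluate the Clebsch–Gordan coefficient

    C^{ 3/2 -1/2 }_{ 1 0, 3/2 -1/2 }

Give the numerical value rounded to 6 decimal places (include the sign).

triangle: 1!×1!×2!/5! = 2/120
(j±m)!: 1!×1!×1!×2!×1!×2! = 4
prefactor² = (2J+1)×Δ×N² = 4/15
  k=0: +1/(0!×1!×1!×1!×0!×1!) = 1
  k=1: −1/(1!×0!×0!×0!×1!×2!) = -1/2
Σ = 1/2  ⇒  CG² = 4/15×1/2² = 1/15
CG = +√(1/15) = +0.258199

+0.258199  (= +√(1/15))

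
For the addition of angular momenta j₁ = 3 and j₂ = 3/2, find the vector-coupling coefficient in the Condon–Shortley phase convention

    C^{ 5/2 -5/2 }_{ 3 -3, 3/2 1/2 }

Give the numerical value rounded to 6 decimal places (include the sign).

triangle: 2!*4!*1!/8! = 48/40320
(j±m)!: 0!*6!*2!*1!*0!*5! = 172800
prefactor² = (2J+1)*Δ*N² = 8640/7
  k=2: +1/(2!*0!*4!*0!*0!*1!) = 1/48
Σ = 1/48  ⇒  CG² = 8640/7*1/48² = 15/28
CG = +√(15/28) = +0.731925

+√(15/28) = +0.731925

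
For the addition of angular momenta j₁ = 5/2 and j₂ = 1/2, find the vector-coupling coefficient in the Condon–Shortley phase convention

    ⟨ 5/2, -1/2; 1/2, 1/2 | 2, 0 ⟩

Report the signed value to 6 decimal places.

j₁+j₂−J=1  J+j₁−j₂=4  J−j₁+j₂=0  j₁+j₂+J+1=6
(j₁±m₁, j₂±m₂, J±M) = (2,3,1,0,2,2)
P² = 8
sum k=1..1:
  [1] −1/4 = -1/4
S = -1/4
C² = P²·S² = 1/2 ; C = -0.707107

-0.707107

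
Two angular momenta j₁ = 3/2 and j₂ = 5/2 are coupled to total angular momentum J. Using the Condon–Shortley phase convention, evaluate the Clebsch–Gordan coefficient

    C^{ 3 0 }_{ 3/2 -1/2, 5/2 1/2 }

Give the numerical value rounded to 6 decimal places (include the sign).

√[7·1!2!4!/8! · 1!2!3!2!3!3!] = √(36/5)
  +(−1)^0/∏(0,1,2,3,0,1)! = 1/12  (running 1/12)
  +(−1)^1/∏(1,0,1,2,1,2)! = -1/4  (running -1/6)
⟨..|..⟩ = √(36/5)·(-1/6) = -0.447214

−√(1/5) ≈ -0.447214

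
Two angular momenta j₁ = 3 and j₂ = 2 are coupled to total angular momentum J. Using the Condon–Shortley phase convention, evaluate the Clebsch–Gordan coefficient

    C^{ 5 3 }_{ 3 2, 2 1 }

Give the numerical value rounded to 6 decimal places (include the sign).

+√(8/15) ≈ +0.730297

j₁+j₂−J=0  J+j₁−j₂=6  J−j₁+j₂=4  j₁+j₂+J+1=11
(j₁±m₁, j₂±m₂, J±M) = (5,1,3,1,8,2)
P² = 276480
sum k=0..0:
  [0] +1/720 = 1/720
S = 1/720
C² = P²·S² = 8/15 ; C = +0.730297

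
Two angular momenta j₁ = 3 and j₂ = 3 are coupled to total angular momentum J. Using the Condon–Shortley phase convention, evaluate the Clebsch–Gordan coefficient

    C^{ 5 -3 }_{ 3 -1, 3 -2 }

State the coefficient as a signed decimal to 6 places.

+0.408248  (= +√(1/6))

triangle: 1!×5!×5!/12! = 14400/479001600
(j±m)!: 2!×4!×1!×5!×2!×8! = 464486400
prefactor² = (2J+1)×Δ×N² = 153600
  k=0: +1/(0!×1!×4!×1!×1!×4!) = 1/576
  k=1: −1/(1!×0!×3!×0!×2!×5!) = -1/1440
Σ = 1/960  ⇒  CG² = 153600×1/960² = 1/6
CG = +√(1/6) = +0.408248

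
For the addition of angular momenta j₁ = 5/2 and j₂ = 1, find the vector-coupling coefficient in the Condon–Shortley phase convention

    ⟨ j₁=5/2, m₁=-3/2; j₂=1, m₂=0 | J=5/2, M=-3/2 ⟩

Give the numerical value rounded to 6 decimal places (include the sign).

-0.507093

j₁+j₂−J=1  J+j₁−j₂=4  J−j₁+j₂=1  j₁+j₂+J+1=7
(j₁±m₁, j₂±m₂, J±M) = (1,4,1,1,1,4)
P² = 576/35
sum k=0..1:
  [0] +1/24 = 1/24
  [1] −1/6 = -1/6
S = -1/8
C² = P²·S² = 9/35 ; C = -0.507093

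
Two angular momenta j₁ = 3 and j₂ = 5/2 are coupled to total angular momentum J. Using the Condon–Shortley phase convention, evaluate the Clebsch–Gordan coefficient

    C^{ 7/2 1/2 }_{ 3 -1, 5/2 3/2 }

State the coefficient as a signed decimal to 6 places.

+0.356348

√[8·2!4!3!/10! · 2!4!4!1!4!3!] = √(18432/175)
  +(−1)^1/∏(1,1,3,3,1,0)! = -1/36  (running -1/36)
  +(−1)^2/∏(2,0,2,2,2,1)! = 1/16  (running 5/144)
⟨..|..⟩ = √(18432/175)·(5/144) = +0.356348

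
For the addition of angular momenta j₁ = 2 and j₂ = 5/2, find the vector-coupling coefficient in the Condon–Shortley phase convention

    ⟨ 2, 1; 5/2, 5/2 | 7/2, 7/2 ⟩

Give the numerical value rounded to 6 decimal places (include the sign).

-0.745356  (= −√(5/9))

j₁+j₂−J=1  J+j₁−j₂=3  J−j₁+j₂=4  j₁+j₂+J+1=9
(j₁±m₁, j₂±m₂, J±M) = (3,1,5,0,7,0)
P² = 11520
sum k=1..1:
  [1] −1/144 = -1/144
S = -1/144
C² = P²·S² = 5/9 ; C = -0.745356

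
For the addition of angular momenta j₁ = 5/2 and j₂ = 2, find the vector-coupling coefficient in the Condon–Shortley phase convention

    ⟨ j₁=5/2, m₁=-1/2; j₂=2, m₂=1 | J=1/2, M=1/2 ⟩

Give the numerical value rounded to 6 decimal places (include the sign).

j₁+j₂−J=4  J+j₁−j₂=1  J−j₁+j₂=0  j₁+j₂+J+1=6
(j₁±m₁, j₂±m₂, J±M) = (2,3,3,1,1,0)
P² = 24/5
sum k=3..3:
  [3] −1/6 = -1/6
S = -1/6
C² = P²·S² = 2/15 ; C = -0.365148

-0.365148  (= −√(2/15))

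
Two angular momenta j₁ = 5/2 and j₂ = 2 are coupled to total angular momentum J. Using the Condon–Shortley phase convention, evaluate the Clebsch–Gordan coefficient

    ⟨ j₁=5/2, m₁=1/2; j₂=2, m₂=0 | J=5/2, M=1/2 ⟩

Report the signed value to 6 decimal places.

-0.478091

triangle: 2!*3!*2!/8! = 24/40320
(j±m)!: 3!*2!*2!*2!*3!*2! = 576
prefactor² = (2J+1)*Δ*N² = 72/35
  k=0: +1/(0!*2!*2!*2!*1!*0!) = 1/8
  k=1: −1/(1!*1!*1!*1!*2!*1!) = -1/2
  k=2: +1/(2!*0!*0!*0!*3!*2!) = 1/24
Σ = -1/3  ⇒  CG² = 72/35*(-1/3)² = 8/35
CG = −√(8/35) = -0.478091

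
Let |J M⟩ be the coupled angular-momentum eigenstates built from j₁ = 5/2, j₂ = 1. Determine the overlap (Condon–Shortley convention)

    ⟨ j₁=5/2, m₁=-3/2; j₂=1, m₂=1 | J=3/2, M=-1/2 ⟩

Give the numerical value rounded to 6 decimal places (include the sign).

+0.632456

triangle: 2!*3!*0!/6! = 12/720
(j±m)!: 1!*4!*2!*0!*1!*2! = 96
prefactor² = (2J+1)*Δ*N² = 32/5
  k=2: +1/(2!*0!*2!*0!*1!*0!) = 1/4
Σ = 1/4  ⇒  CG² = 32/5*1/4² = 2/5
CG = +√(2/5) = +0.632456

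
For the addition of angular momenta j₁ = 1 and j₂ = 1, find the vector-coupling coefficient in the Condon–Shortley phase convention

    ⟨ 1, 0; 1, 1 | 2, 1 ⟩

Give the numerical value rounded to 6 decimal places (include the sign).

+√(1/2) = +0.707107

√[5·0!2!2!/5! · 1!1!2!0!3!1!] = √(2)
  +(−1)^0/∏(0,0,1,2,1,0)! = 1/2  (running 1/2)
⟨..|..⟩ = √(2)·(1/2) = +0.707107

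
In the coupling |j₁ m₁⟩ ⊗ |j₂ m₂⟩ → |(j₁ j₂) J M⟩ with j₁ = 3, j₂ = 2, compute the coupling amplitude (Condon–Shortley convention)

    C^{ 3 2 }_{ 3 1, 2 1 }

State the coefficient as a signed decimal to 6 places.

−√(1/4) = -0.500000

√[7·2!4!2!/9! · 4!2!3!1!5!1!] = √(64)
  +(−1)^1/∏(1,1,1,2,3,0)! = -1/12  (running -1/12)
  +(−1)^2/∏(2,0,0,1,4,1)! = 1/48  (running -1/16)
⟨..|..⟩ = √(64)·(-1/16) = -0.500000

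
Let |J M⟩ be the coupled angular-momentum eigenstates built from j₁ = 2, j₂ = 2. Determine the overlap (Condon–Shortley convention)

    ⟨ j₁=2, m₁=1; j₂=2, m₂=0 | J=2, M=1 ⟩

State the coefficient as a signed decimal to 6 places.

√[5·2!2!2!/7! · 3!1!2!2!3!1!] = √(8/7)
  +(−1)^0/∏(0,2,1,2,1,0)! = 1/4  (running 1/4)
  +(−1)^1/∏(1,1,0,1,2,1)! = -1/2  (running -1/4)
⟨..|..⟩ = √(8/7)·(-1/4) = -0.267261

-0.267261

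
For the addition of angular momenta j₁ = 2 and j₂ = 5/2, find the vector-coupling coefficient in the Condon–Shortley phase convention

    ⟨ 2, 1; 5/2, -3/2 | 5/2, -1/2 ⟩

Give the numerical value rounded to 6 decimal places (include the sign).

√[6·2!2!3!/8! · 3!1!1!4!2!3!] = √(216/35)
  +(−1)^0/∏(0,2,1,1,1,2)! = 1/4  (running 1/4)
  +(−1)^1/∏(1,1,0,0,2,3)! = -1/12  (running 1/6)
⟨..|..⟩ = √(216/35)·(1/6) = +0.414039

+√(6/35) ≈ +0.414039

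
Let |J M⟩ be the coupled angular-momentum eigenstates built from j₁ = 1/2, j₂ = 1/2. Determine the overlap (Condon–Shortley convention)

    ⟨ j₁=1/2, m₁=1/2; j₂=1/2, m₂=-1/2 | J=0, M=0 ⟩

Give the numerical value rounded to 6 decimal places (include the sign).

+0.707107  (= +√(1/2))

j₁+j₂−J=1  J+j₁−j₂=0  J−j₁+j₂=0  j₁+j₂+J+1=2
(j₁±m₁, j₂±m₂, J±M) = (1,0,0,1,0,0)
P² = 1/2
sum k=0..0:
  [0] +1/1 = 1
S = 1
C² = P²·S² = 1/2 ; C = +0.707107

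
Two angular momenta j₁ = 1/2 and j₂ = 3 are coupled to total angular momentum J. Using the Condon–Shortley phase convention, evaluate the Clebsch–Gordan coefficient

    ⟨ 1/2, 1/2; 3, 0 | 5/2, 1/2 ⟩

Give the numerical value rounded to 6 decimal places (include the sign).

+√(3/7) = +0.654654

j₁+j₂−J=1  J+j₁−j₂=0  J−j₁+j₂=5  j₁+j₂+J+1=7
(j₁±m₁, j₂±m₂, J±M) = (1,0,3,3,3,2)
P² = 432/7
sum k=0..0:
  [0] +1/12 = 1/12
S = 1/12
C² = P²·S² = 3/7 ; C = +0.654654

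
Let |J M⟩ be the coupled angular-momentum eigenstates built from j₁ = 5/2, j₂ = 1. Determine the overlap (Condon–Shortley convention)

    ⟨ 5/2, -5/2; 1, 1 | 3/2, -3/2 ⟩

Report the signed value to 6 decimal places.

+0.816497  (= +√(2/3))

√[4·2!3!0!/6! · 0!5!2!0!0!3!] = √(96)
  +(−1)^2/∏(2,0,3,0,0,0)! = 1/12  (running 1/12)
⟨..|..⟩ = √(96)·(1/12) = +0.816497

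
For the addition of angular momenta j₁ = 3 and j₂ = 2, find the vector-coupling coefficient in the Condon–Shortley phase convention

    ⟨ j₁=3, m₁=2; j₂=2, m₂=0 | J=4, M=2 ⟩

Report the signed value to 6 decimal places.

√[9·1!5!3!/10! · 5!1!2!2!6!2!] = √(8640/7)
  +(−1)^0/∏(0,1,1,2,4,1)! = 1/48  (running 1/48)
  +(−1)^1/∏(1,0,0,1,5,2)! = -1/240  (running 1/60)
⟨..|..⟩ = √(8640/7)·(1/60) = +0.585540

+0.585540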